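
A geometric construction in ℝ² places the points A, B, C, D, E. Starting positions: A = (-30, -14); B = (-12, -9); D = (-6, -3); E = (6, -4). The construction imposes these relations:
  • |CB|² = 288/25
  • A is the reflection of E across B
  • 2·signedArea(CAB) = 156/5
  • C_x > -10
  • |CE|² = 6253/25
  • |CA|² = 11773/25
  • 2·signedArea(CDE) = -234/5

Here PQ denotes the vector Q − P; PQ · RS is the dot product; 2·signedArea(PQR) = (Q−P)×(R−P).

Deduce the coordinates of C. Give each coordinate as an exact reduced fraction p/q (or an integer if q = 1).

C = (-48/5, -33/5)

1. C_x = -48/5  [2·signedArea(CAB) = 156/5 ∩ 2·signedArea(CDE) = -234/5]
2. C_y = -33/5  [2·signedArea(CAB) = 156/5 ∩ 2·signedArea(CDE) = -234/5]
   → C = (-48/5, -33/5)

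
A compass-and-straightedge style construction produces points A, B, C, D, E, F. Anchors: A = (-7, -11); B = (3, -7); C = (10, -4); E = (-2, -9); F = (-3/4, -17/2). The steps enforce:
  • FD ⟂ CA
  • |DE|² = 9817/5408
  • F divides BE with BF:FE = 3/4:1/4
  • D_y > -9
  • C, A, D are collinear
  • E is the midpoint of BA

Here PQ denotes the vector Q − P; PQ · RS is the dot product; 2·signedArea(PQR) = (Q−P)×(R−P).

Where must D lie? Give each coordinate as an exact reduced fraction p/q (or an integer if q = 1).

D = (-1049/1352, -11407/1352)

1. D_x = -1049/1352  [C, A, D are collinear ∩ FD ⟂ CA]
2. D_y = -11407/1352  [C, A, D are collinear ∩ FD ⟂ CA]
   → D = (-1049/1352, -11407/1352)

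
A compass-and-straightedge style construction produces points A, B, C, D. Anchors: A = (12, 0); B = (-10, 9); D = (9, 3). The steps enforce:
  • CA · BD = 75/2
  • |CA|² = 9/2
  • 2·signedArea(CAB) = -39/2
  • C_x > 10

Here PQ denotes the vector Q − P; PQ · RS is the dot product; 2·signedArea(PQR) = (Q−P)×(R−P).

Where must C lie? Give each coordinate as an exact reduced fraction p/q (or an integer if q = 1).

C = (21/2, 3/2)

1. C_x = 21/2  [CA · BD = 75/2 ∩ 2·signedArea(CAB) = -39/2]
2. C_y = 3/2  [CA · BD = 75/2 ∩ 2·signedArea(CAB) = -39/2]
   → C = (21/2, 3/2)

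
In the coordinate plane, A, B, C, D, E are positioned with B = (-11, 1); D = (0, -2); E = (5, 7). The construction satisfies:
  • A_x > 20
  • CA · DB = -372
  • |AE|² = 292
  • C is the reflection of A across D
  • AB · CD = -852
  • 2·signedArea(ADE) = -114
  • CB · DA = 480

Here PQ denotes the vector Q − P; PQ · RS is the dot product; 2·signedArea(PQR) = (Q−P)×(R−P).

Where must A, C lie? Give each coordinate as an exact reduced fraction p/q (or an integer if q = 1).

1. A_x = 21  [line -9·x + 5·y + 124 = 0 ∩ |AE|² = 292]
2. A_y = 13  [line -9·x + 5·y + 124 = 0 ∩ |AE|² = 292]
   → A = (21, 13)
3. C_x = -21  [C is the reflection of A across D]
4. C_y = -17  [C is the reflection of A across D]
   → C = (-21, -17)

A = (21, 13)
C = (-21, -17)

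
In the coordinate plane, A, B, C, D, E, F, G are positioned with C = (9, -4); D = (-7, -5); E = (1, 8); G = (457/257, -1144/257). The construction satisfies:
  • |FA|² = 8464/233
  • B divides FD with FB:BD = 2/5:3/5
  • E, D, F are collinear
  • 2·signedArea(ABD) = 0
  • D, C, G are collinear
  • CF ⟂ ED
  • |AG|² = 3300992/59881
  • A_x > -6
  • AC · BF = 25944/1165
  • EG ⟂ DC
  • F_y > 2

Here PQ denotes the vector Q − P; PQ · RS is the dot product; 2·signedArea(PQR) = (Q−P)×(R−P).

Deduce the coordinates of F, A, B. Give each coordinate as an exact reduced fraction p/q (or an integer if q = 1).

1. F_x = -503/233  [E, D, F are collinear ∩ CF ⟂ ED]
2. F_y = 668/233  [E, D, F are collinear ∩ CF ⟂ ED]
   → F = (-503/233, 668/233)
3. B_x = -4771/1165  [B divides FD with FB:BD = 2/5:3/5]
4. B_y = -326/1165  [B divides FD with FB:BD = 2/5:3/5]
   → B = (-4771/1165, -326/1165)
5. A_x = -1239/233  [2·signedArea(ABD) = 0 ∩ AC · BF = 25944/1165]
6. A_y = -528/233  [2·signedArea(ABD) = 0 ∩ AC · BF = 25944/1165]
   → A = (-1239/233, -528/233)

A = (-1239/233, -528/233)
B = (-4771/1165, -326/1165)
F = (-503/233, 668/233)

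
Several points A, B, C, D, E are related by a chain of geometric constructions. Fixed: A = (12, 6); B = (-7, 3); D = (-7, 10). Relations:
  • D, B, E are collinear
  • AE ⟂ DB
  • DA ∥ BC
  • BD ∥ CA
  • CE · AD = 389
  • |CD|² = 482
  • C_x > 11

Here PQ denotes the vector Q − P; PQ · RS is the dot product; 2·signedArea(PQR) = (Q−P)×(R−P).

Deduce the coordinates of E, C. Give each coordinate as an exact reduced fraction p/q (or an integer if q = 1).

C = (12, -1)
E = (-7, 6)

1. E_x = -7  [D, B, E are collinear ∩ AE ⟂ DB]
2. E_y = 6  [D, B, E are collinear ∩ AE ⟂ DB]
   → E = (-7, 6)
3. C_x = 12  [BD ∥ CA ∩ DA ∥ BC]
4. C_y = -1  [BD ∥ CA ∩ DA ∥ BC]
   → C = (12, -1)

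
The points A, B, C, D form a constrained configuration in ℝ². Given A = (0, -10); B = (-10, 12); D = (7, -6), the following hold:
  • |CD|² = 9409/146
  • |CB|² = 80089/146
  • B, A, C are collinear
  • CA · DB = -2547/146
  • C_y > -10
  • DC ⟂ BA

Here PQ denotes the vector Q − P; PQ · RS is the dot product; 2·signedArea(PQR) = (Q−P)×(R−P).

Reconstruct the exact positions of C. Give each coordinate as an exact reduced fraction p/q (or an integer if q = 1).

C = (-45/146, -1361/146)

1. C_x = -45/146  [B, A, C are collinear ∩ DC ⟂ BA]
2. C_y = -1361/146  [B, A, C are collinear ∩ DC ⟂ BA]
   → C = (-45/146, -1361/146)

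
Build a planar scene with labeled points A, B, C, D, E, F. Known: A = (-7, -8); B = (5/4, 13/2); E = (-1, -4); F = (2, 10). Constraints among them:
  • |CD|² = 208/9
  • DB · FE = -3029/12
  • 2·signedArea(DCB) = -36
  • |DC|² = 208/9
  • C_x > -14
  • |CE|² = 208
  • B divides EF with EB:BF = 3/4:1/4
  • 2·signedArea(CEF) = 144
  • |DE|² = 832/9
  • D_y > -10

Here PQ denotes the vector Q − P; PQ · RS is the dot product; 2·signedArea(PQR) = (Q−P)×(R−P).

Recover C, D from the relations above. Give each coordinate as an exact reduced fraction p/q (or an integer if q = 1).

1. D_x = -9  [line 3·x + 14·y + 473/3 = 0 ∩ |DE|² = 832/9]
2. D_y = -28/3  [line 3·x + 14·y + 473/3 = 0 ∩ |DE|² = 832/9]
   → D = (-9, -28/3)
3. C_x = -13  [2·signedArea(CEF) = 144 ∩ 2·signedArea(DCB) = -36]
4. C_y = -12  [2·signedArea(CEF) = 144 ∩ 2·signedArea(DCB) = -36]
   → C = (-13, -12)

C = (-13, -12)
D = (-9, -28/3)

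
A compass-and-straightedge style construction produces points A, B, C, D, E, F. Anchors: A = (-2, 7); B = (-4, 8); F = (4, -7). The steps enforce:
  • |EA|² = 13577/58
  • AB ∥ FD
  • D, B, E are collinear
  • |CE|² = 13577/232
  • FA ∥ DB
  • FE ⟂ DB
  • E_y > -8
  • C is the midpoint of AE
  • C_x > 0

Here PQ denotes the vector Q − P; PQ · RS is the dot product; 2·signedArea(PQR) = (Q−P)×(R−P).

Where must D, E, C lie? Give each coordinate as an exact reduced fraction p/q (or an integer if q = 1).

1. D_x = 2  [FA ∥ DB ∩ AB ∥ FD]
2. D_y = -6  [FA ∥ DB ∩ AB ∥ FD]
   → D = (2, -6)
3. E_x = 155/58  [D, B, E are collinear ∩ FE ⟂ DB]
4. E_y = -439/58  [D, B, E are collinear ∩ FE ⟂ DB]
   → E = (155/58, -439/58)
5. C_x = 39/116  [C is the midpoint of AE]
6. C_y = -33/116  [C is the midpoint of AE]
   → C = (39/116, -33/116)

C = (39/116, -33/116)
D = (2, -6)
E = (155/58, -439/58)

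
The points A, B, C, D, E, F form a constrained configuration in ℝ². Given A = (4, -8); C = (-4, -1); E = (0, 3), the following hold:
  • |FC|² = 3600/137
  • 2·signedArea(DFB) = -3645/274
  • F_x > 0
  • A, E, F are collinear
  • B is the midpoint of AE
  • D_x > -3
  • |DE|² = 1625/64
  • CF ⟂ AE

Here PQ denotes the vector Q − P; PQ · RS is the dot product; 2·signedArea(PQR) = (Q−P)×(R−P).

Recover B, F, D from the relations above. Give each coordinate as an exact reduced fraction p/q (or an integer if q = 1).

1. B_x = 2  [B is the midpoint of AE]
2. B_y = -5/2  [B is the midpoint of AE]
   → B = (2, -5/2)
3. F_x = 112/137  [A, E, F are collinear ∩ CF ⟂ AE]
4. F_y = 103/137  [A, E, F are collinear ∩ CF ⟂ AE]
   → F = (112/137, 103/137)
5. D_x = -5/2  [line 891/274·x + 162/137·y + 2673/274 = 0 ∩ |DE|² = 1625/64]
6. D_y = -11/8  [line 891/274·x + 162/137·y + 2673/274 = 0 ∩ |DE|² = 1625/64]
   → D = (-5/2, -11/8)

B = (2, -5/2)
D = (-5/2, -11/8)
F = (112/137, 103/137)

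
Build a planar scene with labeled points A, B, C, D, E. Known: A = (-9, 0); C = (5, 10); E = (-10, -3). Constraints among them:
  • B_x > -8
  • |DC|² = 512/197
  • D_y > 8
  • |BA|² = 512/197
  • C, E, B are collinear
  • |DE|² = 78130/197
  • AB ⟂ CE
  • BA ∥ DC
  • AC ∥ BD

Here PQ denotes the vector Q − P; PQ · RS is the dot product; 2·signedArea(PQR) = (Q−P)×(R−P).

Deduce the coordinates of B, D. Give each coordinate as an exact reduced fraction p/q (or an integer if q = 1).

B = (-1565/197, -240/197)
D = (1193/197, 1730/197)

1. B_x = -1565/197  [C, E, B are collinear ∩ AB ⟂ CE]
2. B_y = -240/197  [C, E, B are collinear ∩ AB ⟂ CE]
   → B = (-1565/197, -240/197)
3. D_x = 1193/197  [BA ∥ DC ∩ AC ∥ BD]
4. D_y = 1730/197  [BA ∥ DC ∩ AC ∥ BD]
   → D = (1193/197, 1730/197)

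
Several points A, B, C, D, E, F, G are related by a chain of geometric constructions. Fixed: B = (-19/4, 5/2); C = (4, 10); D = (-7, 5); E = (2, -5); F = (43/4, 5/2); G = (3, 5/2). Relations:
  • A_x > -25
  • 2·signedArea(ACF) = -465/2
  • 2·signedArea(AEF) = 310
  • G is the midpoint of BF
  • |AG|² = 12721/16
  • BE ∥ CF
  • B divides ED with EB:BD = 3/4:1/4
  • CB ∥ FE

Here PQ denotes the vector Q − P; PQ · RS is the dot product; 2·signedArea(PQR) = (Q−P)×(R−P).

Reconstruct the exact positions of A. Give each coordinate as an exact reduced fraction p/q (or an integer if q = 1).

A = (-99/4, 15/2)

1. A_x = -99/4  [2·signedArea(ACF) = -465/2 ∩ 2·signedArea(AEF) = 310]
2. A_y = 15/2  [2·signedArea(ACF) = -465/2 ∩ 2·signedArea(AEF) = 310]
   → A = (-99/4, 15/2)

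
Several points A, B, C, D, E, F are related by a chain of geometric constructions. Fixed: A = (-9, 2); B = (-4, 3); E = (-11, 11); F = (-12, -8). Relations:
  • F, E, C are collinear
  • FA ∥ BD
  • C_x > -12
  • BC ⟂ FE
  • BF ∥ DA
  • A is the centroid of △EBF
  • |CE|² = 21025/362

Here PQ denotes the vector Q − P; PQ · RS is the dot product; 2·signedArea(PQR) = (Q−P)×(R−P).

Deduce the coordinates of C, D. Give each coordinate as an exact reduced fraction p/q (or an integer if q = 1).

1. C_x = -4127/362  [F, E, C are collinear ∩ BC ⟂ FE]
2. C_y = 1227/362  [F, E, C are collinear ∩ BC ⟂ FE]
   → C = (-4127/362, 1227/362)
3. D_x = -1  [BF ∥ DA ∩ FA ∥ BD]
4. D_y = 13  [BF ∥ DA ∩ FA ∥ BD]
   → D = (-1, 13)

C = (-4127/362, 1227/362)
D = (-1, 13)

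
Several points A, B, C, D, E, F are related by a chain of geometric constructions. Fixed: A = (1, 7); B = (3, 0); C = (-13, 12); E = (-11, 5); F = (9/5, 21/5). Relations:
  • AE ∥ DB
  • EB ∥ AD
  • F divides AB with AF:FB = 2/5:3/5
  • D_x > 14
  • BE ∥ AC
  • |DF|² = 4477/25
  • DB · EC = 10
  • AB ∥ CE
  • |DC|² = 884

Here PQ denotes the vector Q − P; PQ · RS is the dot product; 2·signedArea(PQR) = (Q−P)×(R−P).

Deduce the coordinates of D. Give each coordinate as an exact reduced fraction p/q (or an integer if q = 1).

1. D_x = 15  [AE ∥ DB ∩ EB ∥ AD]
2. D_y = 2  [AE ∥ DB ∩ EB ∥ AD]
   → D = (15, 2)

D = (15, 2)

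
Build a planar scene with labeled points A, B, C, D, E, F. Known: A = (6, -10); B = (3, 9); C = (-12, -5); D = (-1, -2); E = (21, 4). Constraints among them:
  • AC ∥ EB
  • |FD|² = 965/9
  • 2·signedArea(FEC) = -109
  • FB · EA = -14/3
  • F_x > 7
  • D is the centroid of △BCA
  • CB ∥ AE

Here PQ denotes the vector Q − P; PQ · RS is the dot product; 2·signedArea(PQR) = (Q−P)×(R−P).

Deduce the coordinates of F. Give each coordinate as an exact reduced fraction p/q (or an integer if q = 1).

F = (23/3, 11/3)

1. F_x = 23/3  [2·signedArea(FEC) = -109 ∩ FB · EA = -14/3]
2. F_y = 11/3  [2·signedArea(FEC) = -109 ∩ FB · EA = -14/3]
   → F = (23/3, 11/3)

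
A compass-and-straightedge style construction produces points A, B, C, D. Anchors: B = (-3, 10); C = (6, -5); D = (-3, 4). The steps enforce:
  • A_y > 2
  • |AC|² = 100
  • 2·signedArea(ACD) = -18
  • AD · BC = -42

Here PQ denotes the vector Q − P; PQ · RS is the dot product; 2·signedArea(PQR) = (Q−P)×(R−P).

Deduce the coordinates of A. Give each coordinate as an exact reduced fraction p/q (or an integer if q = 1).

1. A_x = 0  [AD · BC = -42 ∩ 2·signedArea(ACD) = -18]
2. A_y = 3  [AD · BC = -42 ∩ 2·signedArea(ACD) = -18]
   → A = (0, 3)

A = (0, 3)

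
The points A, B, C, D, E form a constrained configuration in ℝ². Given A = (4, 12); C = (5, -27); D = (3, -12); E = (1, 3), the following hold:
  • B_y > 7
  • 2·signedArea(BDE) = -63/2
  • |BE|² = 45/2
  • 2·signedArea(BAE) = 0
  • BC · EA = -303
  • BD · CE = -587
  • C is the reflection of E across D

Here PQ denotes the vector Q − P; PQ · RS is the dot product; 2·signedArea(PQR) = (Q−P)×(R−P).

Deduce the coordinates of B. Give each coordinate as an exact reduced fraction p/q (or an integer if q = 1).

B = (5/2, 15/2)

1. B_x = 5/2  [2·signedArea(BAE) = 0 ∩ 2·signedArea(BDE) = -63/2]
2. B_y = 15/2  [2·signedArea(BAE) = 0 ∩ 2·signedArea(BDE) = -63/2]
   → B = (5/2, 15/2)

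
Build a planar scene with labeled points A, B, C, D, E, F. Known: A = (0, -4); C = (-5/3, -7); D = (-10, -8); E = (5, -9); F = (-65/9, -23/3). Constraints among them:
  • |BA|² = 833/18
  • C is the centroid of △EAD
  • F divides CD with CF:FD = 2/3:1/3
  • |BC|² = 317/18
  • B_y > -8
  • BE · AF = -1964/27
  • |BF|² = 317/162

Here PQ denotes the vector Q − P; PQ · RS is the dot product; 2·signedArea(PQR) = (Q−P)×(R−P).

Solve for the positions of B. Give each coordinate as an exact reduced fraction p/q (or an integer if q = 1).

B = (-35/6, -15/2)

1. B_x = -35/6  [line 65/9·x + 11/3·y + 1880/27 = 0 ∩ |BC|² = 317/18]
2. B_y = -15/2  [line 65/9·x + 11/3·y + 1880/27 = 0 ∩ |BC|² = 317/18]
   → B = (-35/6, -15/2)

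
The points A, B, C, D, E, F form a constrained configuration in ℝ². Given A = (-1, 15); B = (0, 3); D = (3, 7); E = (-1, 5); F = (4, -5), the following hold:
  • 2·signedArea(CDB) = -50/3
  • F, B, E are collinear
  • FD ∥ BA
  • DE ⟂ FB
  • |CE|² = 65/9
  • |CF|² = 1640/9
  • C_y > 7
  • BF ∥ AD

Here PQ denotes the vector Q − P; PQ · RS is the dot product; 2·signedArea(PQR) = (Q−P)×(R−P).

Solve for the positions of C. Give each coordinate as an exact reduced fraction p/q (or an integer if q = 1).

C = (-2/3, 23/3)

1. C_x = -2/3  [line 4·x + -3·y + 77/3 = 0 ∩ |CE|² = 65/9]
2. C_y = 23/3  [line 4·x + -3·y + 77/3 = 0 ∩ |CE|² = 65/9]
   → C = (-2/3, 23/3)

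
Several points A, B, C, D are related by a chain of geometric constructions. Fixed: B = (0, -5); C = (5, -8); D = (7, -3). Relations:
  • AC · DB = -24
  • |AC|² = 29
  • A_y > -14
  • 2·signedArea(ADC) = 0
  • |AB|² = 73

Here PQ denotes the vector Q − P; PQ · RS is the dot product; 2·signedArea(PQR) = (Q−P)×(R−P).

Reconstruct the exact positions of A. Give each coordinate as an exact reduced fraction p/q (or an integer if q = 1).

1. A_x = 3  [2·signedArea(ADC) = 0 ∩ AC · DB = -24]
2. A_y = -13  [2·signedArea(ADC) = 0 ∩ AC · DB = -24]
   → A = (3, -13)

A = (3, -13)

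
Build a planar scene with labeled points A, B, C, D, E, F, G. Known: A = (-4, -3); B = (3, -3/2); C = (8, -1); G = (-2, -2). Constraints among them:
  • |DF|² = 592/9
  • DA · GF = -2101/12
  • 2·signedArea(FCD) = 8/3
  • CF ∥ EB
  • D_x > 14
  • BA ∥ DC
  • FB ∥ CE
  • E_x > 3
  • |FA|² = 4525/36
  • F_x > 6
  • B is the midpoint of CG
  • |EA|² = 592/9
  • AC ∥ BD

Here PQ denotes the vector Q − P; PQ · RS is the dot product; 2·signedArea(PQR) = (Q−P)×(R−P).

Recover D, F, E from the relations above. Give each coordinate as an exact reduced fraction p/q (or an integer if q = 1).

D = (15, 1/2)
E = (4, -5/3)
F = (7, -5/6)

1. D_x = 15  [BA ∥ DC ∩ AC ∥ BD]
2. D_y = 1/2  [BA ∥ DC ∩ AC ∥ BD]
   → D = (15, 1/2)
3. F_x = 7  [2·signedArea(FCD) = 8/3 ∩ DA · GF = -2101/12]
4. F_y = -5/6  [2·signedArea(FCD) = 8/3 ∩ DA · GF = -2101/12]
   → F = (7, -5/6)
5. E_x = 4  [CF ∥ EB ∩ FB ∥ CE]
6. E_y = -5/3  [CF ∥ EB ∩ FB ∥ CE]
   → E = (4, -5/3)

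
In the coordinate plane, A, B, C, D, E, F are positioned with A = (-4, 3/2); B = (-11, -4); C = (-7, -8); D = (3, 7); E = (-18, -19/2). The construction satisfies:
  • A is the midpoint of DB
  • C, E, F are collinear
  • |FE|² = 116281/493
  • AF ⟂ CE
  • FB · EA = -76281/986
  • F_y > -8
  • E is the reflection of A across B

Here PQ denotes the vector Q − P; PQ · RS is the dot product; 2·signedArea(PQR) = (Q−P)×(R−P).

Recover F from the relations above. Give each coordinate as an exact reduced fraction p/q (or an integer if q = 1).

F = (-1372/493, -7321/986)

1. F_x = -1372/493  [C, E, F are collinear ∩ AF ⟂ CE]
2. F_y = -7321/986  [C, E, F are collinear ∩ AF ⟂ CE]
   → F = (-1372/493, -7321/986)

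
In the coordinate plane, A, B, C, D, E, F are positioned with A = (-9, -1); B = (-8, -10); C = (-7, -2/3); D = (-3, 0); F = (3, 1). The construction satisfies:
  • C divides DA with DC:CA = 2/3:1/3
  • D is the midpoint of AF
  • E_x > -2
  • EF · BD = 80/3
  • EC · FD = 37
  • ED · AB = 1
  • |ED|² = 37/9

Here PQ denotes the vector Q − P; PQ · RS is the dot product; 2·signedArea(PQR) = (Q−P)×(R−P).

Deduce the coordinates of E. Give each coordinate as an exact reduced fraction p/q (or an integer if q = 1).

E = (-1, 1/3)

1. E_x = -1  [EC · FD = 37 ∩ ED · AB = 1]
2. E_y = 1/3  [EC · FD = 37 ∩ ED · AB = 1]
   → E = (-1, 1/3)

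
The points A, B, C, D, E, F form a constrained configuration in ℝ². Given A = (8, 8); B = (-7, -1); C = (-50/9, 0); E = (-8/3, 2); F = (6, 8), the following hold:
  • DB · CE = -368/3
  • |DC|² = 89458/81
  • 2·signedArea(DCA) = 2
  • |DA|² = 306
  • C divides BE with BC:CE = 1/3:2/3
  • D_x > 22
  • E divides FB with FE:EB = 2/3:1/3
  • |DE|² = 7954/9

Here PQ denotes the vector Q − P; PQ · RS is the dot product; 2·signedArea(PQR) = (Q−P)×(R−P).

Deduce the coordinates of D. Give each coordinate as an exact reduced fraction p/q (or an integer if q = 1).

1. D_x = 23  [2·signedArea(DCA) = 2 ∩ DB · CE = -368/3]
2. D_y = 17  [2·signedArea(DCA) = 2 ∩ DB · CE = -368/3]
   → D = (23, 17)

D = (23, 17)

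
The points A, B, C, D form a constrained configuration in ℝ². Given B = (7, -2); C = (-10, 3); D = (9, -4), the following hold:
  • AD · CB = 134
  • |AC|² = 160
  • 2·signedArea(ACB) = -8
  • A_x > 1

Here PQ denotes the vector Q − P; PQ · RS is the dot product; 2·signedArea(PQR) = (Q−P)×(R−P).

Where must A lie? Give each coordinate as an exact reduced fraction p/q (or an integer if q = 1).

A = (2, -1)

1. A_x = 2  [2·signedArea(ACB) = -8 ∩ AD · CB = 134]
2. A_y = -1  [2·signedArea(ACB) = -8 ∩ AD · CB = 134]
   → A = (2, -1)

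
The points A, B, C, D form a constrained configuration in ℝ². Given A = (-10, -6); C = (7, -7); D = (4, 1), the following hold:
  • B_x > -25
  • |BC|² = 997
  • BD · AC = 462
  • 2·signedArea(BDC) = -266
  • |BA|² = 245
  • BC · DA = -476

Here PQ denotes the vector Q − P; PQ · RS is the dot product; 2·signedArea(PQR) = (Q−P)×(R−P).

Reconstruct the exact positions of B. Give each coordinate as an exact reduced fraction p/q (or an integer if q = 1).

1. B_x = -24  [BD · AC = 462 ∩ 2·signedArea(BDC) = -266]
2. B_y = -13  [BD · AC = 462 ∩ 2·signedArea(BDC) = -266]
   → B = (-24, -13)

B = (-24, -13)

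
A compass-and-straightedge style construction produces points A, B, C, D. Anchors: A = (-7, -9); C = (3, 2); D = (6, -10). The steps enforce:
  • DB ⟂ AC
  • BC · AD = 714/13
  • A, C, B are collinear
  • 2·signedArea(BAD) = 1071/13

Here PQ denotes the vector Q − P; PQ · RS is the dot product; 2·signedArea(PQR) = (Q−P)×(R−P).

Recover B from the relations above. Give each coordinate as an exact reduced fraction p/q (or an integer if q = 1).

B = (-21/13, -40/13)

1. B_x = -21/13  [A, C, B are collinear ∩ DB ⟂ AC]
2. B_y = -40/13  [A, C, B are collinear ∩ DB ⟂ AC]
   → B = (-21/13, -40/13)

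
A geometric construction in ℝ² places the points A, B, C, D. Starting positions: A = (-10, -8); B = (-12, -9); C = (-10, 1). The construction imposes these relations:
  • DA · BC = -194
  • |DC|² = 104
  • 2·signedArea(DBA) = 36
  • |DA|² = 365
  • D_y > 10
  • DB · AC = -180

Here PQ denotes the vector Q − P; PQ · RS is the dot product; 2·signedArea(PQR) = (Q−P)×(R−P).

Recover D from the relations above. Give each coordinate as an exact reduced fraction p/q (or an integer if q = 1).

1. D_x = -8  [DB · AC = -180 ∩ 2·signedArea(DBA) = 36]
2. D_y = 11  [DB · AC = -180 ∩ 2·signedArea(DBA) = 36]
   → D = (-8, 11)

D = (-8, 11)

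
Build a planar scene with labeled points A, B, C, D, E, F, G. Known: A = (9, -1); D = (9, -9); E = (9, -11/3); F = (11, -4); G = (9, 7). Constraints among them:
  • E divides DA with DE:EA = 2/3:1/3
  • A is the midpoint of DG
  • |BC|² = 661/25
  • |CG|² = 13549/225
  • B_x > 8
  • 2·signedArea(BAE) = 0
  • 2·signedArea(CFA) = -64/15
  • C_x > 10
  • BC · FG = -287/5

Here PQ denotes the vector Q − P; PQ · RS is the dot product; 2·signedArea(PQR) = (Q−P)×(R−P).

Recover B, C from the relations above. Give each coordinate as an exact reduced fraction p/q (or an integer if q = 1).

B = (9, 13/3)
C = (51/5, -2/3)

1. B_x = 9  [2·signedArea(BAE) = 0]
2. C_x = 51/5  [line -3·x + -2·y + 439/15 = 0 ∩ |CG|² = 13549/225]
3. C_y = -2/3  [line -3·x + -2·y + 439/15 = 0 ∩ |CG|² = 13549/225]
   → C = (51/5, -2/3)
4. B_x = 9  [2·signedArea(BAE) = 0 ∩ BC · FG = -287/5]
5. B_y = 13/3  [2·signedArea(BAE) = 0 ∩ BC · FG = -287/5]
   → B = (9, 13/3)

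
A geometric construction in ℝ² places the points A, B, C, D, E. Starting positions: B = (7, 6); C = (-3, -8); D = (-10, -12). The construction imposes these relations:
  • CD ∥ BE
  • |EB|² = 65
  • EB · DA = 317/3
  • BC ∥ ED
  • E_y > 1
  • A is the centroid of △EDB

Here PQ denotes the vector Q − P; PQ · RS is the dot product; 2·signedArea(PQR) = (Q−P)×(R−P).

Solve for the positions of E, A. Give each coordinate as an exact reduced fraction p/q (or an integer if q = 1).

1. E_x = 0  [BC ∥ ED ∩ CD ∥ BE]
2. E_y = 2  [BC ∥ ED ∩ CD ∥ BE]
   → E = (0, 2)
3. A_x = -1  [A is the centroid of △EDB]
4. A_y = -4/3  [A is the centroid of △EDB]
   → A = (-1, -4/3)

A = (-1, -4/3)
E = (0, 2)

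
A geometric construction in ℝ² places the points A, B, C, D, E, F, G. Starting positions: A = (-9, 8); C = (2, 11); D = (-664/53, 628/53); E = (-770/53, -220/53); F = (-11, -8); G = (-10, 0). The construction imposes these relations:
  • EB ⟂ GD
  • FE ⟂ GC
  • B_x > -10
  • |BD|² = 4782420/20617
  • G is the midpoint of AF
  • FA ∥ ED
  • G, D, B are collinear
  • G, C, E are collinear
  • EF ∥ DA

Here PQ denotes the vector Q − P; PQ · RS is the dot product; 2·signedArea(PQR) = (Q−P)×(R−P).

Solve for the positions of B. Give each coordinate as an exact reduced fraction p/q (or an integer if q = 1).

B = (-192770/20617, -62800/20617)

1. B_x = -192770/20617  [G, D, B are collinear ∩ EB ⟂ GD]
2. B_y = -62800/20617  [G, D, B are collinear ∩ EB ⟂ GD]
   → B = (-192770/20617, -62800/20617)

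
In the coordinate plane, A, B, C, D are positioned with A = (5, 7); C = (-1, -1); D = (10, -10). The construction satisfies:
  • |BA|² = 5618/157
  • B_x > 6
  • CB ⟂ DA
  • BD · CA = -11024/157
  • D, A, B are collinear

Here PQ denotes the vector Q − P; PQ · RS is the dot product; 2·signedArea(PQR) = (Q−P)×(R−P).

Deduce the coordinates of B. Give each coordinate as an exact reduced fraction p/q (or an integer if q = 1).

B = (1050/157, 198/157)

1. B_x = 1050/157  [D, A, B are collinear ∩ CB ⟂ DA]
2. B_y = 198/157  [D, A, B are collinear ∩ CB ⟂ DA]
   → B = (1050/157, 198/157)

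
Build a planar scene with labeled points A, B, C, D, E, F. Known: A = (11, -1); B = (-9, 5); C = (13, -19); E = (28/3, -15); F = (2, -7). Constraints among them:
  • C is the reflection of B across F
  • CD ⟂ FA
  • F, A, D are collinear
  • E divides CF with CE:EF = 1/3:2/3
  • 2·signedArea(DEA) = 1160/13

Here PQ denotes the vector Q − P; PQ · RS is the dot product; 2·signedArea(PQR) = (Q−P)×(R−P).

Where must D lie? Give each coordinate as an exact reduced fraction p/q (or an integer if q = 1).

D = (53/13, -73/13)

1. D_x = 53/13  [F, A, D are collinear ∩ CD ⟂ FA]
2. D_y = -73/13  [F, A, D are collinear ∩ CD ⟂ FA]
   → D = (53/13, -73/13)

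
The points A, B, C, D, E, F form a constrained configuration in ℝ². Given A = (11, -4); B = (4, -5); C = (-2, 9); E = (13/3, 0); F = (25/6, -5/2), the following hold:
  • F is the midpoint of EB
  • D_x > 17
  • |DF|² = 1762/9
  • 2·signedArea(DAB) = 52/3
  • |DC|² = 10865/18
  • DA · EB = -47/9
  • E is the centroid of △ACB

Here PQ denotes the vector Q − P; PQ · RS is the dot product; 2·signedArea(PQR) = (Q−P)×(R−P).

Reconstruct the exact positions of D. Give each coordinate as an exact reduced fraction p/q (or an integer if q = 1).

1. D_x = 107/6  [2·signedArea(DAB) = 52/3 ∩ DA · EB = -47/9]
2. D_y = -11/2  [2·signedArea(DAB) = 52/3 ∩ DA · EB = -47/9]
   → D = (107/6, -11/2)

D = (107/6, -11/2)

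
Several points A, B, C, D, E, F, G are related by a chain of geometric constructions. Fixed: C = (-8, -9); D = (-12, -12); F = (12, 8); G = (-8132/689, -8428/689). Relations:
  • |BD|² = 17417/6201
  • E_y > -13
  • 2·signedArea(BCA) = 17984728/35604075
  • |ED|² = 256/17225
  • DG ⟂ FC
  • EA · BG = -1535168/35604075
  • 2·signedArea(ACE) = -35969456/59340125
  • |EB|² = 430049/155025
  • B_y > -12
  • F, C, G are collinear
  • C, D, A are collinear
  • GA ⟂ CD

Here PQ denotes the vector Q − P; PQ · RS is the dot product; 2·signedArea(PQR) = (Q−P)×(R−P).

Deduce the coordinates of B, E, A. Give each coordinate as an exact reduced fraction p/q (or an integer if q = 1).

A = (-206444/17225, -206508/17225)
B = (-7304/689, -22897/2067)
E = (-41068/3445, -8332/689)

1. A_x = -206444/17225  [C, D, A are collinear ∩ GA ⟂ CD]
2. A_y = -206508/17225  [C, D, A are collinear ∩ GA ⟂ CD]
   → A = (-206444/17225, -206508/17225)
3. B_x = -7304/689  [line 51483/17225·x + -68644/17225·y + -443646172/35604075 = 0 ∩ |BD|² = 17417/6201]
4. B_y = -22897/2067  [line 51483/17225·x + -68644/17225·y + -443646172/35604075 = 0 ∩ |BD|² = 17417/6201]
   → B = (-7304/689, -22897/2067)
5. E_x = -41068/3445  [EA · BG = -1535168/35604075 ∩ 2·signedArea(ACE) = -35969456/59340125]
6. E_y = -8332/689  [EA · BG = -1535168/35604075 ∩ 2·signedArea(ACE) = -35969456/59340125]
   → E = (-41068/3445, -8332/689)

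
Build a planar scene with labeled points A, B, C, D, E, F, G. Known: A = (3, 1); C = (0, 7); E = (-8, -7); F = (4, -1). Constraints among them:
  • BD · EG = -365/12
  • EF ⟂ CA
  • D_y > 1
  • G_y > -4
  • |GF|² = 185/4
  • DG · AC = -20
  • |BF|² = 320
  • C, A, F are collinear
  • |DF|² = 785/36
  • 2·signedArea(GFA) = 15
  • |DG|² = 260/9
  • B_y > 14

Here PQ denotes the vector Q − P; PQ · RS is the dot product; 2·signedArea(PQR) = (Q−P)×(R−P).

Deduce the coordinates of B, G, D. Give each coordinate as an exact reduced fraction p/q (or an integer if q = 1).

B = (-4, 15)
D = (1/6, 5/3)
G = (-5/2, -3)

1. G_x = -5/2  [line -2·x + -1·y + -8 = 0 ∩ |GF|² = 185/4]
2. G_y = -3  [line -2·x + -1·y + -8 = 0 ∩ |GF|² = 185/4]
   → G = (-5/2, -3)
3. D_x = 1/6  [line 3·x + -6·y + 19/2 = 0 ∩ |DG|² = 260/9]
4. D_y = 5/3  [line 3·x + -6·y + 19/2 = 0 ∩ |DG|² = 260/9]
   → D = (1/6, 5/3)
5. B_x = -4  [line -11/2·x + -4·y + 38 = 0 ∩ |BF|² = 320]
6. B_y = 15  [line -11/2·x + -4·y + 38 = 0 ∩ |BF|² = 320]
   → B = (-4, 15)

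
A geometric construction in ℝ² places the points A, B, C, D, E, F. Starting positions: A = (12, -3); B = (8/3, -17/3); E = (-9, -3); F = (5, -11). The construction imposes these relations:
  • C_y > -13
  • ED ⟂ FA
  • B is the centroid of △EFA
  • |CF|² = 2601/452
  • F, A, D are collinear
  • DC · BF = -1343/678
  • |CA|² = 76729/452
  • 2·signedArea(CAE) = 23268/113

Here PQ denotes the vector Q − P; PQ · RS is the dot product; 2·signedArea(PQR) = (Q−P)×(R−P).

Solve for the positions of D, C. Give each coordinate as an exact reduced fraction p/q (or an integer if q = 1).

1. D_x = 327/113  [F, A, D are collinear ∩ ED ⟂ FA]
2. D_y = -1515/113  [F, A, D are collinear ∩ ED ⟂ FA]
   → D = (327/113, -1515/113)
3. C_x = 773/226  [2·signedArea(CAE) = 23268/113 ∩ DC · BF = -1343/678]
4. C_y = -1447/113  [2·signedArea(CAE) = 23268/113 ∩ DC · BF = -1343/678]
   → C = (773/226, -1447/113)

C = (773/226, -1447/113)
D = (327/113, -1515/113)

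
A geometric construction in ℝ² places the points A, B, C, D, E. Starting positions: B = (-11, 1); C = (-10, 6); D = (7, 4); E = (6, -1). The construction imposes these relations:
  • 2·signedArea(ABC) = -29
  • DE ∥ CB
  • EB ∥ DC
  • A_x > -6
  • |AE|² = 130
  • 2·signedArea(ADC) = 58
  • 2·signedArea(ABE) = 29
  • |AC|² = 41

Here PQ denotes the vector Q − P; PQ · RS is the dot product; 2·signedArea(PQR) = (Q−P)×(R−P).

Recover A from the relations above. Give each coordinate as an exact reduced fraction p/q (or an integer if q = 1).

A = (-5, 2)

1. A_x = -5  [2·signedArea(ABE) = 29 ∩ 2·signedArea(ABC) = -29]
2. A_y = 2  [2·signedArea(ABE) = 29 ∩ 2·signedArea(ABC) = -29]
   → A = (-5, 2)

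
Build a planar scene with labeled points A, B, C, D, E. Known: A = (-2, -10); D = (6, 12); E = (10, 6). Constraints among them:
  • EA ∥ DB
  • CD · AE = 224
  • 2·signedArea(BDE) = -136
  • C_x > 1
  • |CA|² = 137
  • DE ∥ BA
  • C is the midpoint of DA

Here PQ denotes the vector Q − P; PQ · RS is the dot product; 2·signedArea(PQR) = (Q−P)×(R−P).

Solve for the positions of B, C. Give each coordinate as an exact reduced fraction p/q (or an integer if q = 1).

B = (-6, -4)
C = (2, 1)

1. B_x = -6  [DE ∥ BA ∩ EA ∥ DB]
2. B_y = -4  [DE ∥ BA ∩ EA ∥ DB]
   → B = (-6, -4)
3. C_x = 2  [C is the midpoint of DA]
4. C_y = 1  [C is the midpoint of DA]
   → C = (2, 1)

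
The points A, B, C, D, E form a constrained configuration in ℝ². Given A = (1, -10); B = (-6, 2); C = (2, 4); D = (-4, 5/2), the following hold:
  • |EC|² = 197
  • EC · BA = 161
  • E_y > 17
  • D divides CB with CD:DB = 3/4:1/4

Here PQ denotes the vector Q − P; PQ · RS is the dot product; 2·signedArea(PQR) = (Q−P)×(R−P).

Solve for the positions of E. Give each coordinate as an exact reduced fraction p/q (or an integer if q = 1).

1. E_x = 3  [line -7·x + 12·y + -195 = 0 ∩ |EC|² = 197]
2. E_y = 18  [line -7·x + 12·y + -195 = 0 ∩ |EC|² = 197]
   → E = (3, 18)

E = (3, 18)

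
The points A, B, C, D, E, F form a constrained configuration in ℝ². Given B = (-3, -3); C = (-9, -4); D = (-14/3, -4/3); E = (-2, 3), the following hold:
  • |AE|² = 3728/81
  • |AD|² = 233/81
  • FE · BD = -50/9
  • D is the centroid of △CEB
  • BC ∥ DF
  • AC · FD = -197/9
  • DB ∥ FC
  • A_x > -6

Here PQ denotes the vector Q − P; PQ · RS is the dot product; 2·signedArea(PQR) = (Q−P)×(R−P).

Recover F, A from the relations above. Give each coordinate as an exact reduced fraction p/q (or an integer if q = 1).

A = (-50/9, -25/9)
F = (-32/3, -7/3)

1. F_x = -32/3  [DB ∥ FC ∩ BC ∥ DF]
2. F_y = -7/3  [DB ∥ FC ∩ BC ∥ DF]
   → F = (-32/3, -7/3)
3. A_x = -50/9  [line -6·x + -1·y + -325/9 = 0 ∩ |AE|² = 3728/81]
4. A_y = -25/9  [line -6·x + -1·y + -325/9 = 0 ∩ |AE|² = 3728/81]
   → A = (-50/9, -25/9)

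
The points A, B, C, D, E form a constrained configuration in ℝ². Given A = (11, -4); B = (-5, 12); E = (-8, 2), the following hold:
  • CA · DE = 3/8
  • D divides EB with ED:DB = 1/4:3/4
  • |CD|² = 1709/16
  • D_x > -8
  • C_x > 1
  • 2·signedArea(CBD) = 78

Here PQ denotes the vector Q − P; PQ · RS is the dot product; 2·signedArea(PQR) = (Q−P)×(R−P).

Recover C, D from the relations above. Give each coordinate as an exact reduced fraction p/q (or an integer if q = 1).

C = (3/2, -1)
D = (-29/4, 9/2)

1. D_x = -29/4  [D divides EB with ED:DB = 1/4:3/4]
2. D_y = 9/2  [D divides EB with ED:DB = 1/4:3/4]
   → D = (-29/4, 9/2)
3. C_x = 3/2  [CA · DE = 3/8 ∩ 2·signedArea(CBD) = 78]
4. C_y = -1  [CA · DE = 3/8 ∩ 2·signedArea(CBD) = 78]
   → C = (3/2, -1)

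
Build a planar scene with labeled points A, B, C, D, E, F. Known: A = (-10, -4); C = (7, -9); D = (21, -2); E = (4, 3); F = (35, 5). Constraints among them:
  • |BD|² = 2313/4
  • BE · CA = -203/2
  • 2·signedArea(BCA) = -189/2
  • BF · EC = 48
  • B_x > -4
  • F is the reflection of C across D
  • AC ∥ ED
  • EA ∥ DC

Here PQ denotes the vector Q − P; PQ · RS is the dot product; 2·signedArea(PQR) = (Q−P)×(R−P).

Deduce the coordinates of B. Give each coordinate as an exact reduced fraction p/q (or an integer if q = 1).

1. B_x = -3  [BE · CA = -203/2 ∩ BF · EC = 48]
2. B_y = -1/2  [BE · CA = -203/2 ∩ BF · EC = 48]
   → B = (-3, -1/2)

B = (-3, -1/2)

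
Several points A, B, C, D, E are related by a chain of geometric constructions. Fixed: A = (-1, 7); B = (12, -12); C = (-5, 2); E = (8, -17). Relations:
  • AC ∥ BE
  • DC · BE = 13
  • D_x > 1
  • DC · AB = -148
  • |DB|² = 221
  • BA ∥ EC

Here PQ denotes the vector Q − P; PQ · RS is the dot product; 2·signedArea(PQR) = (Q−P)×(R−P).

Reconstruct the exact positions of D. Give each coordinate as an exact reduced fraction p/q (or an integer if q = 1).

D = (2, -1)

1. D_x = 2  [DC · BE = 13 ∩ DC · AB = -148]
2. D_y = -1  [DC · BE = 13 ∩ DC · AB = -148]
   → D = (2, -1)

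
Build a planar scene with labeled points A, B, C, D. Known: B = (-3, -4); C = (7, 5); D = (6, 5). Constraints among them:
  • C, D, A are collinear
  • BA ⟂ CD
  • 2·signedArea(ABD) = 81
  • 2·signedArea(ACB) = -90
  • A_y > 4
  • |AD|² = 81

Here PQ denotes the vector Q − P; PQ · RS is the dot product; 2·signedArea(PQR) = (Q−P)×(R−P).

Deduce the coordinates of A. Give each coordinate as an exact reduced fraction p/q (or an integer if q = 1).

1. A_x = -3  [C, D, A are collinear ∩ BA ⟂ CD]
2. A_y = 5  [C, D, A are collinear ∩ BA ⟂ CD]
   → A = (-3, 5)

A = (-3, 5)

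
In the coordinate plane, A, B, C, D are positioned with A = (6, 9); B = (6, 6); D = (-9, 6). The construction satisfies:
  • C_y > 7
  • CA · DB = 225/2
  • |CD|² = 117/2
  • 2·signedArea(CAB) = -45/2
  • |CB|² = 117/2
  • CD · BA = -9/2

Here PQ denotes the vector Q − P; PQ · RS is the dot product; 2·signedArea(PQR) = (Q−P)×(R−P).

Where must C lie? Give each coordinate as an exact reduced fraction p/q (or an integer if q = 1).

C = (-3/2, 15/2)

1. C_x = -3/2  [CA · DB = 225/2 ∩ CD · BA = -9/2]
2. C_y = 15/2  [CA · DB = 225/2 ∩ CD · BA = -9/2]
   → C = (-3/2, 15/2)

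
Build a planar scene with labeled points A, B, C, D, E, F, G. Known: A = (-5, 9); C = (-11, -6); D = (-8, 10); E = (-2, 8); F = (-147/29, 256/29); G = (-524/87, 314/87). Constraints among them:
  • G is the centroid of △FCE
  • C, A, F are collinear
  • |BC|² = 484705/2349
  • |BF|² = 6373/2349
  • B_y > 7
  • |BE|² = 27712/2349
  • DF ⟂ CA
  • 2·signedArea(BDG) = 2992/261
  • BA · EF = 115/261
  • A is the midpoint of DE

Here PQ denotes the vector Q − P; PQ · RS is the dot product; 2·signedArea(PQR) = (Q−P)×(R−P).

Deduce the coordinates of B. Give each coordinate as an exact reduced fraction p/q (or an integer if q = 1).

B = (-1394/261, 1880/261)

1. B_x = -1394/261  [BA · EF = 115/261 ∩ 2·signedArea(BDG) = 2992/261]
2. B_y = 1880/261  [BA · EF = 115/261 ∩ 2·signedArea(BDG) = 2992/261]
   → B = (-1394/261, 1880/261)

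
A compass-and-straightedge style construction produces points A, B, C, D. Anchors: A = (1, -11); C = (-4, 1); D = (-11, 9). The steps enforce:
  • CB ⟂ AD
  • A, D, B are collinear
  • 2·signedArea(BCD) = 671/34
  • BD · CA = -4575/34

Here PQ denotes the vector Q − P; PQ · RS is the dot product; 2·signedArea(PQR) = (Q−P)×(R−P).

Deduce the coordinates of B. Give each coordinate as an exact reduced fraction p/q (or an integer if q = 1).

1. B_x = -191/34  [A, D, B are collinear ∩ CB ⟂ AD]
2. B_y = 1/34  [A, D, B are collinear ∩ CB ⟂ AD]
   → B = (-191/34, 1/34)

B = (-191/34, 1/34)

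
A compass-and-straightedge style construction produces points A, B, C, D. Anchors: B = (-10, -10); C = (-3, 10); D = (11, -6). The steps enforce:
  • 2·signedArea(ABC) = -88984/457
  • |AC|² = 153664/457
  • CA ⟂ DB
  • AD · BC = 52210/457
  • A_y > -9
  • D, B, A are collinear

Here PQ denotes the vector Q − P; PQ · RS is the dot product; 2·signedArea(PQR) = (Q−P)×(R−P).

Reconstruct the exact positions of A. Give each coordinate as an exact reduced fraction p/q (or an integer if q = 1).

1. A_x = 197/457  [D, B, A are collinear ∩ CA ⟂ DB]
2. A_y = -3662/457  [D, B, A are collinear ∩ CA ⟂ DB]
   → A = (197/457, -3662/457)

A = (197/457, -3662/457)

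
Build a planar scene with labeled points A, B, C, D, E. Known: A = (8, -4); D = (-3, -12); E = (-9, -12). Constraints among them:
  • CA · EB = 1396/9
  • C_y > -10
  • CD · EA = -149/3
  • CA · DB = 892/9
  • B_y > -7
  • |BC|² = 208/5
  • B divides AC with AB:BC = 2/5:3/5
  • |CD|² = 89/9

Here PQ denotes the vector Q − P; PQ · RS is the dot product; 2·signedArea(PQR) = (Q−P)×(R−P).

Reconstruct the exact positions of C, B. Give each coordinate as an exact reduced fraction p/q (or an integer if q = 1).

1. C_x = -4/3  [line -17·x + -8·y + -292/3 = 0 ∩ |CD|² = 89/9]
2. C_y = -28/3  [line -17·x + -8·y + -292/3 = 0 ∩ |CD|² = 89/9]
   → C = (-4/3, -28/3)
3. B_x = 64/15  [B divides AC with AB:BC = 2/5:3/5]
4. B_y = -92/15  [B divides AC with AB:BC = 2/5:3/5]
   → B = (64/15, -92/15)

B = (64/15, -92/15)
C = (-4/3, -28/3)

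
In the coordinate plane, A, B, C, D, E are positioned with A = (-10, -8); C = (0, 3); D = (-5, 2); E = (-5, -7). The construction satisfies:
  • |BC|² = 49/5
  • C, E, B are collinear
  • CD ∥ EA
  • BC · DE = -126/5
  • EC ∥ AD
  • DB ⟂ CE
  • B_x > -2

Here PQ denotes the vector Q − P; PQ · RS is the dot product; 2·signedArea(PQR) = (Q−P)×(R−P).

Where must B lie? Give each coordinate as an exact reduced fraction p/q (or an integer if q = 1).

1. B_x = -7/5  [C, E, B are collinear ∩ DB ⟂ CE]
2. B_y = 1/5  [C, E, B are collinear ∩ DB ⟂ CE]
   → B = (-7/5, 1/5)

B = (-7/5, 1/5)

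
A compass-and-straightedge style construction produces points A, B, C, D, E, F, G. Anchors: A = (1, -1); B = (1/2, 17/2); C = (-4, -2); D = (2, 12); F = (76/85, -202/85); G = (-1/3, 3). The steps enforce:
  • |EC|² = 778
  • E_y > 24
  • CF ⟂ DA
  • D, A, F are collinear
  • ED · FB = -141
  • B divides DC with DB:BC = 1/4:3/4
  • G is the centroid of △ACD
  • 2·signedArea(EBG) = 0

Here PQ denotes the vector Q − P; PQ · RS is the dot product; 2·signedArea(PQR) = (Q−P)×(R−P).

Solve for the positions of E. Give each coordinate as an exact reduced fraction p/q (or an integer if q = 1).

1. E_x = 3  [2·signedArea(EBG) = 0 ∩ ED · FB = -141]
2. E_y = 25  [2·signedArea(EBG) = 0 ∩ ED · FB = -141]
   → E = (3, 25)

E = (3, 25)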